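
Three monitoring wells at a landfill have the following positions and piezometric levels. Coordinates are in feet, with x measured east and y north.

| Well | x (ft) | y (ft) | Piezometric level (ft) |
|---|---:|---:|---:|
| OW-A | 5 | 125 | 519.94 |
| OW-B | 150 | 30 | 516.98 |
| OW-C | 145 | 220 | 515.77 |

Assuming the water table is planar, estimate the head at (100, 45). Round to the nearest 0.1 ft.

518.1 ft

Three-point gradient (reference OW-A): Δ to OW-B = (145, -95, -2.96), Δ to OW-C = (140, 95, -4.17).
∂h/∂x = -0.02502, ∂h/∂y = -0.007027 (det = 27075).
h(100, 45) = 519.94 + (-0.02502)·(95) + (-0.007027)·(-80) = 519.94 -2.377 +0.562 = 518.125 ft.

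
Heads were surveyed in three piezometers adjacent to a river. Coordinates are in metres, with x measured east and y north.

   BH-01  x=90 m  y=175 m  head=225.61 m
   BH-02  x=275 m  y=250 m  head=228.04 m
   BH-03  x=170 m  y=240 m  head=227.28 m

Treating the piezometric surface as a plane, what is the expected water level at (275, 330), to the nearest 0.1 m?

229.6 m

Differences from BH-01: to BH-02 (Δx, Δy, Δh) = (185, 75, +2.43); to BH-03 = (80, 65, +1.67).
Determinant of the coordinate differences = 185·65 − 80·75 = 6025.
∂h/∂x = [(+2.43)·65 − (+1.67)·75] / 6025 = +0.005427
∂h/∂y = [185·(+1.67) − 80·(+2.43)] / 6025 = +0.01901
h(275, 330) = 225.61 + (+0.005427)·(185) + (+0.01901)·(155) = 225.61 +1.004 +2.947 = 229.561 m.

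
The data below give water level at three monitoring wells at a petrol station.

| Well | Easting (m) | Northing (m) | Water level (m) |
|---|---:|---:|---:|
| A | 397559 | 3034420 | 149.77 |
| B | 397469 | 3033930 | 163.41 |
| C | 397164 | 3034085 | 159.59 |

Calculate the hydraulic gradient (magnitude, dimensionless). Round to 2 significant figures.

0.028

Differences from A: to B (Δx, Δy, Δh) = (-90, -490, +13.64); to C = (-395, -335, +9.82).
Determinant of the coordinate differences = (-90)·(-335) − (-395)·(-490) = -163400.
∂h/∂x = [(+13.64)·(-335) − (+9.82)·(-490)] / -163400 = -0.001483
∂h/∂y = [(-90)·(+9.82) − (-395)·(+13.64)] / -163400 = -0.02756
|∇h| = √(-0.001483² + -0.02756²) = 0.0276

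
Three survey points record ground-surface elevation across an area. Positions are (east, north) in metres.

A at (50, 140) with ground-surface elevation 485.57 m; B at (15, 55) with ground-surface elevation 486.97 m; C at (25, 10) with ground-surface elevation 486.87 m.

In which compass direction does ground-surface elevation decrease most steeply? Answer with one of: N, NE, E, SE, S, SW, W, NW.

Differences from A: to B (Δx, Δy, Δh) = (-35, -85, +1.40); to C = (-25, -130, +1.30).
Solve a·Δx + b·Δy = Δz: det = (-35)·(-130) − (-25)·(-85) = 2425.
∂z/∂x = [(+1.40)·(-130) − (+1.30)·(-85)] / 2425 = -0.02948
∂z/∂y = [(-35)·(+1.30) − (-25)·(+1.40)] / 2425 = -0.004330
Steepest decrease is along −∇f = (+0.02948 E, +0.004330 N) → east.

E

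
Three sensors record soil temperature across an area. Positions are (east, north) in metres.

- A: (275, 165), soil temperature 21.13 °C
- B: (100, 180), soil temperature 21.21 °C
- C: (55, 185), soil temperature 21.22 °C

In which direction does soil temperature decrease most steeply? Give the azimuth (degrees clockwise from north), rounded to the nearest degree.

Differences from A: to B (Δx, Δy, Δh) = (-175, 15, +0.08); to C = (-220, 20, +0.09).
Solve a·Δx + b·Δy = ΔT: det = (-175)·20 − (-220)·15 = -200.
∂T/∂x = [(+0.08)·20 − (+0.09)·15] / -200 = -0.001250
∂T/∂y = [(-175)·(+0.09) − (-220)·(+0.08)] / -200 = -0.009250
Steepest decrease is along −∇f: components (+0.001250 E, +0.009250 N).
Azimuth = atan2(+0.001250, +0.009250) = 7.7° ≈ 008°.

008°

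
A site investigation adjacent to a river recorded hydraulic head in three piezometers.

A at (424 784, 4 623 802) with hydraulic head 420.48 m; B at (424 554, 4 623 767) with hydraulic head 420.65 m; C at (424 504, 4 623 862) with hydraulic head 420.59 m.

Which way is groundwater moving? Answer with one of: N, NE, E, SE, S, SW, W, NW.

NE

Three-point gradient (reference A): Δ to B = (-230, -35, +0.17), Δ to C = (-280, 60, +0.11).
∂h/∂x = -0.0005953, ∂h/∂y = -0.0009449 (det = -23600).
Flow = −∇h = (+0.0005953 east, +0.0009449 north), which points northeast.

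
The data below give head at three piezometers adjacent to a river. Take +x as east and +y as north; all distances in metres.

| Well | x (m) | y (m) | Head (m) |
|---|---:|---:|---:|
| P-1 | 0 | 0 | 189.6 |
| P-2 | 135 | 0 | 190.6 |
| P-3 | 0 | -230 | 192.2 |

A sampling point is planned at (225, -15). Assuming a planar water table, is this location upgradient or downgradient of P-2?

upgradient

∂h/∂x = (190.6 − 189.6) / (135 − 0) = +0.007407
∂h/∂y = (192.2 − 189.6) / (-230 − 0) = -0.01130
Head at (225, -15) = 189.6 + (+0.007407)·(225) + (-0.01130)·(-15) = 191.44 m.
That is higher than the 190.6 m at P-2, so the point is upgradient.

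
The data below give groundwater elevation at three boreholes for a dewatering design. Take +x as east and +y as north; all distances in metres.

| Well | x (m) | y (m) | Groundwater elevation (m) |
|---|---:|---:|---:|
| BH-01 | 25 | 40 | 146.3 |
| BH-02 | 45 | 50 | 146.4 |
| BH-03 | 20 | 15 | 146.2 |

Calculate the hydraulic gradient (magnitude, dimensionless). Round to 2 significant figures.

0.0047

With h = a·x + b·y + c and BH-01 as origin, the differences give:
  20·a + 10·b = +0.1
  (-5)·a + (-25)·b = -0.1
Eliminate b (×(-25) and ×10, subtract): -450·a = -1.50 → a = ∂h/∂x = +0.003333
Back-substitute: b = ∂h/∂y = +0.003333.
|∇h| = √(0.003333² + 0.003333²) = 0.004714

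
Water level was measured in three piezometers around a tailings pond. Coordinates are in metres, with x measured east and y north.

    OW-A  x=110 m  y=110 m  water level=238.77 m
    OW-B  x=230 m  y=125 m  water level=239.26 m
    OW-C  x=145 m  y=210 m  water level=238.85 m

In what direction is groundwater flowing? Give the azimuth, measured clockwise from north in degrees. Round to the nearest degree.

279°

Taking OW-A as reference: OW-B−OW-A = (120, 15, +0.49); OW-C−OW-A = (35, 100, +0.08).
Determinant of the coordinate differences = 120·100 − 35·15 = 11475.
∂h/∂x = [(+0.49)·100 − (+0.08)·15] / 11475 = +0.004166
∂h/∂y = [120·(+0.08) − 35·(+0.49)] / 11475 = -0.0006580
Flow direction (−∇h) has components (-0.004166 E, +0.0006580 N).
Azimuth = atan2(E, N) = atan2(-0.004166, +0.0006580) = 279.0° ≈ 279°.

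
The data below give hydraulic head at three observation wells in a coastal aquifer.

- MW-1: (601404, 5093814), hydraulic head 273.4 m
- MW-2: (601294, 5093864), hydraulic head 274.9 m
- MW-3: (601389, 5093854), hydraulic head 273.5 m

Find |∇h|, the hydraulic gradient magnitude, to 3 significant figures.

Three-point gradient (reference MW-1): Δ to MW-2 = (-110, 50, +1.5), Δ to MW-3 = (-15, 40, +0.1).
∂h/∂x = -0.01507, ∂h/∂y = -0.003151 (det = -3650).
|∇h| = √(-0.01507² + -0.003151²) = 0.0154

0.0154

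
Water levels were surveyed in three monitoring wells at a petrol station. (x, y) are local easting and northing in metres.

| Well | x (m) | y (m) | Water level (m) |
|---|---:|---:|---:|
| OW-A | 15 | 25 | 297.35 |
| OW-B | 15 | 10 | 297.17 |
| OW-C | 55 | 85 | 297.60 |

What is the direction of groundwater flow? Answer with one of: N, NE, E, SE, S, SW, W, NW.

With h = a·x + b·y + c and OW-A as origin, the differences give:
  0·a + (-15)·b = -0.18
  40·a + 60·b = +0.25
Eliminate b (×60 and ×(-15), subtract): 600·a = -7.050 → a = ∂h/∂x = -0.01175
Back-substitute: b = ∂h/∂y = +0.01200.
Flow = −∇h = (+0.01175 east, -0.01200 north), which points southeast.

SE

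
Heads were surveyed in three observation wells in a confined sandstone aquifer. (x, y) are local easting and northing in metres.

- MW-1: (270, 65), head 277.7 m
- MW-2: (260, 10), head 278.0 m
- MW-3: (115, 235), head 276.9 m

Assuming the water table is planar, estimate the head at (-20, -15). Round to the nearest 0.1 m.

278.3 m

Taking MW-1 as reference: MW-2−MW-1 = (-10, -55, +0.3); MW-3−MW-1 = (-155, 170, -0.8).
Determinant of the coordinate differences = (-10)·170 − (-155)·(-55) = -10225.
∂h/∂x = [(+0.3)·170 − (-0.8)·(-55)] / -10225 = -0.0006846
∂h/∂y = [(-10)·(-0.8) − (-155)·(+0.3)] / -10225 = -0.005330
h(-20, -15) = 277.7 + (-0.0006846)·(-290) + (-0.005330)·(-80) = 277.7 +0.199 +0.426 = 278.325 m.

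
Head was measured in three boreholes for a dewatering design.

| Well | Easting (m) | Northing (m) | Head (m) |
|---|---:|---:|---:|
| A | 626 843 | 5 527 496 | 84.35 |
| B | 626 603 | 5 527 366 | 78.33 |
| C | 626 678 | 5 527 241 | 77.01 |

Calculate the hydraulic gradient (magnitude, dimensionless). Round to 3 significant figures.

Three-point gradient (reference A): Δ to B = (-240, -130, -6.02), Δ to C = (-165, -255, -7.34).
∂h/∂x = +0.01461, ∂h/∂y = +0.01933 (det = 39750).
|∇h| = √(0.01461² + 0.01933²) = 0.02423

0.0242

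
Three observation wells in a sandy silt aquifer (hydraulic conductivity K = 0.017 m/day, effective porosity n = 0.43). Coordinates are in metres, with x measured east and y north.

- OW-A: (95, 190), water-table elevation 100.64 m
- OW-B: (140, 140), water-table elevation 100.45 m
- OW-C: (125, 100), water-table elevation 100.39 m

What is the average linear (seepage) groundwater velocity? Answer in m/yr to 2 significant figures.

With h = a·x + b·y + c and OW-A as origin, the differences give:
  45·a + (-50)·b = -0.19
  30·a + (-90)·b = -0.25
Eliminate b (×(-90) and ×(-50), subtract): -2550·a = 4.600 → a = ∂h/∂x = -0.001804
Back-substitute: b = ∂h/∂y = +0.002176.
|∇h| = √(-0.001804² + 0.002176²) = 0.002827
Seepage velocity v = K·i/n = 0.017 × 0.002827 / 0.43 = 0.0001118 m/day = 0.04083 m/yr.

0.041 m/yr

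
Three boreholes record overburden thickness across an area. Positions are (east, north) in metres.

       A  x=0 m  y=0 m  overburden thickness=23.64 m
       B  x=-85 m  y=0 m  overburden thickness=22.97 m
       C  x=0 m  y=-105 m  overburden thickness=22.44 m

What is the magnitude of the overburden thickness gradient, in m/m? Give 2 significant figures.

∂d/∂x = (22.97 − 23.64) / (-85 − 0) = +0.007882
∂d/∂y = (22.44 − 23.64) / (-105 − 0) = +0.01143
|∇f| = √(0.007882² + 0.01143²) = 0.01388 m/m

0.014 m/m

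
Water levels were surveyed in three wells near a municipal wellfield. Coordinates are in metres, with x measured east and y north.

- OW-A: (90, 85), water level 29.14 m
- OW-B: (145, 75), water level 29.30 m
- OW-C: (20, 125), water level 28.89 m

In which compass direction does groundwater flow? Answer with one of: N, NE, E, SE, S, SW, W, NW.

Differences from OW-A: to OW-B (Δx, Δy, Δh) = (55, -10, +0.16); to OW-C = (-70, 40, -0.25).
Determinant of the coordinate differences = 55·40 − (-70)·(-10) = 1500.
∂h/∂x = [(+0.16)·40 − (-0.25)·(-10)] / 1500 = +0.002600
∂h/∂y = [55·(-0.25) − (-70)·(+0.16)] / 1500 = -0.001700
Flow = −∇h = (-0.002600 east, +0.001700 north), which points northwest.

NW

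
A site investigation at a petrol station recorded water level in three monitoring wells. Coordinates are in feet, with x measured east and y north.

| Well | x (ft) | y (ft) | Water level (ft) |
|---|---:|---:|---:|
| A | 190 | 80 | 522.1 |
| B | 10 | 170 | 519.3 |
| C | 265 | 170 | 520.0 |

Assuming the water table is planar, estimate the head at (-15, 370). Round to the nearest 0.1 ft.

Differences from A: to B (Δx, Δy, Δh) = (-180, 90, -2.8); to C = (75, 90, -2.1).
Determinant of the coordinate differences = (-180)·90 − 75·90 = -22950.
∂h/∂x = [(-2.8)·90 − (-2.1)·90] / -22950 = +0.002745
∂h/∂y = [(-180)·(-2.1) − 75·(-2.8)] / -22950 = -0.02562
h(-15, 370) = 522.1 + (+0.002745)·(-205) + (-0.02562)·(290) = 522.1 -0.563 -7.430 = 514.107 ft.

514.1 ft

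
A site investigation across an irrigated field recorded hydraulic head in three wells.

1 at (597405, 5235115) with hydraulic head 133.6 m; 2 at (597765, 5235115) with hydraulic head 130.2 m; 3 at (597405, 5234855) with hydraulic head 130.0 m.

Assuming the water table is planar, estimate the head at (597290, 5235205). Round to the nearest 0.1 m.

∂h/∂x = (130.2 − 133.6) / (597765 − 597405) = -0.009444
∂h/∂y = (130.0 − 133.6) / (5234855 − 5235115) = +0.01385
h(597290, 5235205) = 133.6 + (-0.009444)·(-115) + (+0.01385)·(90) = 133.6 +1.086 +1.246 = 135.932 m.

135.9 m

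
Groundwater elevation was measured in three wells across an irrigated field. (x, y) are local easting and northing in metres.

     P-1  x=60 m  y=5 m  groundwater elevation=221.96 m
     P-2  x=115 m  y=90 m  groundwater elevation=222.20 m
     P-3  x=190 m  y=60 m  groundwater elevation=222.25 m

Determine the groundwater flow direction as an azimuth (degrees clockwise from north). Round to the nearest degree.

217°

Taking P-1 as reference: P-2−P-1 = (55, 85, +0.24); P-3−P-1 = (130, 55, +0.29).
Solve a·Δx + b·Δy = Δh: det = 55·55 − 130·85 = -8025.
∂h/∂x = [(+0.24)·55 − (+0.29)·85] / -8025 = +0.001427
∂h/∂y = [55·(+0.29) − 130·(+0.24)] / -8025 = +0.001900
Flow direction (−∇h) has components (-0.001427 E, -0.001900 N).
Azimuth = atan2(E, N) = atan2(-0.001427, -0.001900) = 216.9° ≈ 217°.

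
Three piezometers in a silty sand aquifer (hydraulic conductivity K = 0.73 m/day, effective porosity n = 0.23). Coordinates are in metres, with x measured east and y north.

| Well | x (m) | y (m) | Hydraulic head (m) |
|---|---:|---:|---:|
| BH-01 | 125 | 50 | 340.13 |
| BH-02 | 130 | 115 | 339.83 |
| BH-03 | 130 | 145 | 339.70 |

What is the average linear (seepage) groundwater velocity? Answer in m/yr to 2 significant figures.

6.6 m/yr

Taking BH-01 as reference: BH-02−BH-01 = (5, 65, -0.30); BH-03−BH-01 = (5, 95, -0.43).
Determinant of the coordinate differences = 5·95 − 5·65 = 150.
∂h/∂x = [(-0.30)·95 − (-0.43)·65] / 150 = -0.003667
∂h/∂y = [5·(-0.43) − 5·(-0.30)] / 150 = -0.004333
|∇h| = √(-0.003667² + -0.004333²) = 0.005676
Seepage velocity v = K·i/n = 0.73 × 0.005676 / 0.23 = 0.01802 m/day = 6.582 m/yr.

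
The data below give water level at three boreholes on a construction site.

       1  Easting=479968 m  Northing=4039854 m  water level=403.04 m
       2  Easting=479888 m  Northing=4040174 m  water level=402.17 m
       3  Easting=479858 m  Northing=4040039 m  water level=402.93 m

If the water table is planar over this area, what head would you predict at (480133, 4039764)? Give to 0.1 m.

402.4 m

Taking 1 as reference: 2−1 = (-80, 320, -0.87); 3−1 = (-110, 185, -0.11).
Solve a·Δx + b·Δy = Δh: det = (-80)·185 − (-110)·320 = 20400.
∂h/∂x = [(-0.87)·185 − (-0.11)·320] / 20400 = -0.006164
∂h/∂y = [(-80)·(-0.11) − (-110)·(-0.87)] / 20400 = -0.004260
h(480133, 4039764) = 403.04 + (-0.006164)·(165) + (-0.004260)·(-90) = 403.04 -1.017 +0.383 = 402.406 m.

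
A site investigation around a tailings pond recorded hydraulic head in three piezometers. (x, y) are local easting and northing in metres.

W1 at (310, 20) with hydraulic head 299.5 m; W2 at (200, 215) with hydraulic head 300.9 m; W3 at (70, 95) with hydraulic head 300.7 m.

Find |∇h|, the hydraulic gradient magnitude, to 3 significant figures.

0.00626

Taking W1 as reference: W2−W1 = (-110, 195, +1.4); W3−W1 = (-240, 75, +1.2).
Determinant of the coordinate differences = (-110)·75 − (-240)·195 = 38550.
∂h/∂x = [(+1.4)·75 − (+1.2)·195] / 38550 = -0.003346
∂h/∂y = [(-110)·(+1.2) − (-240)·(+1.4)] / 38550 = +0.005292
|∇h| = √(-0.003346² + 0.005292²) = 0.006261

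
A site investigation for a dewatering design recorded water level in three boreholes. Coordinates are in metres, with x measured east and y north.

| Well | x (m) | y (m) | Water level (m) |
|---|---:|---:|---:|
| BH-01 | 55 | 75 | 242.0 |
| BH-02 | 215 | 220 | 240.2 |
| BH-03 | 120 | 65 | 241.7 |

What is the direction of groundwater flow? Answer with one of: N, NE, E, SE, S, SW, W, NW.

NE

With h = a·x + b·y + c and BH-01 as origin, the differences give:
  160·a + 145·b = -1.8
  65·a + (-10)·b = -0.3
Eliminate b (×(-10) and ×145, subtract): -11025·a = 61.50 → a = ∂h/∂x = -0.005578
Back-substitute: b = ∂h/∂y = -0.006259.
Flow = −∇h = (+0.005578 east, +0.006259 north), which points northeast.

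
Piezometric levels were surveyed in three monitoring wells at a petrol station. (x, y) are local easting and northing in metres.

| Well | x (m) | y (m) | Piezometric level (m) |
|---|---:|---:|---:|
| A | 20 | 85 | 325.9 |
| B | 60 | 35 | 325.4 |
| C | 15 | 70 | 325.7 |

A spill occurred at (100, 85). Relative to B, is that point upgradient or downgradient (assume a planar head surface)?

Taking A as reference: B−A = (40, -50, -0.5); C−A = (-5, -15, -0.2).
Solve a·Δx + b·Δy = Δh: det = 40·(-15) − (-5)·(-50) = -850.
∂h/∂x = [(-0.5)·(-15) − (-0.2)·(-50)] / -850 = +0.002941
∂h/∂y = [40·(-0.2) − (-5)·(-0.5)] / -850 = +0.01235
Head at (100, 85) = 325.9 + (+0.002941)·(80) + (+0.01235)·(0) = 326.14 m.
That is higher than the 325.4 m at B, so the point is upgradient.

upgradient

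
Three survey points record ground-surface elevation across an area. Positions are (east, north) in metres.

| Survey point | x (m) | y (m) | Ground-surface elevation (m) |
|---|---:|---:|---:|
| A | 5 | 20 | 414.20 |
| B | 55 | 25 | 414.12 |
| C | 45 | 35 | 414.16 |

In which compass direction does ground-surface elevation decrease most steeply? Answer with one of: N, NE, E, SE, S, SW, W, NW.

SE

With z = a·x + b·y + c and A as origin, the differences give:
  50·a + 5·b = -0.08
  40·a + 15·b = -0.04
Eliminate b (×15 and ×5, subtract): 550·a = -1.000 → a = ∂z/∂x = -0.001818
Back-substitute: b = ∂z/∂y = +0.002182.
Steepest decrease is along −∇f = (+0.001818 E, -0.002182 N) → southeast.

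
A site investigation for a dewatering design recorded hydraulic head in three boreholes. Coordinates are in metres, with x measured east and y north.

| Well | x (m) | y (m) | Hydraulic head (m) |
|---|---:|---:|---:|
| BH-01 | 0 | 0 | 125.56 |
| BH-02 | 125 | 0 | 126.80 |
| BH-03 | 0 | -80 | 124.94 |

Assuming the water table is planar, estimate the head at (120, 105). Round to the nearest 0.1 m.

∂h/∂x = (126.80 − 125.56) / (125 − 0) = +0.009920
∂h/∂y = (124.94 − 125.56) / (-80 − 0) = +0.007750
h(120, 105) = 125.56 + (+0.009920)·(120) + (+0.007750)·(105) = 125.56 +1.190 +0.814 = 127.564 m.

127.6 m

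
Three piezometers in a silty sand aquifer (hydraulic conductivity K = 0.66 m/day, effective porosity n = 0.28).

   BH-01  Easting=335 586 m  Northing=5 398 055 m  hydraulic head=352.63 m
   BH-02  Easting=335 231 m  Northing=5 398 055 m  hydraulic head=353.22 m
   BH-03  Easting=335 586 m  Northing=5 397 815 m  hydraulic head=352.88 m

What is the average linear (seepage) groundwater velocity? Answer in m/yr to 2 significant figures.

∂h/∂x = (353.22 − 352.63) / (335231 − 335586) = -0.001662
∂h/∂y = (352.88 − 352.63) / (5397815 − 5398055) = -0.001042
|∇h| = √(-0.001662² + -0.001042²) = 0.001962
Seepage velocity v = K·i/n = 0.66 × 0.001962 / 0.28 = 0.004625 m/day = 1.689 m/yr.

1.7 m/yr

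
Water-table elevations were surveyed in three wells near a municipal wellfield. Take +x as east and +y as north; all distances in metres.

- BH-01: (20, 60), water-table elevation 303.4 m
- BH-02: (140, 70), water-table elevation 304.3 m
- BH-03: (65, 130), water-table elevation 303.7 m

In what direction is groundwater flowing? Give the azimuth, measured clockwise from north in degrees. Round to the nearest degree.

274°

Differences from BH-01: to BH-02 (Δx, Δy, Δh) = (120, 10, +0.9); to BH-03 = (45, 70, +0.3).
Solve a·Δx + b·Δy = Δh: det = 120·70 − 45·10 = 7950.
∂h/∂x = [(+0.9)·70 − (+0.3)·10] / 7950 = +0.007547
∂h/∂y = [120·(+0.3) − 45·(+0.9)] / 7950 = -0.0005660
Flow direction (−∇h) has components (-0.007547 E, +0.0005660 N).
Azimuth = atan2(E, N) = atan2(-0.007547, +0.0005660) = 274.3° ≈ 274°.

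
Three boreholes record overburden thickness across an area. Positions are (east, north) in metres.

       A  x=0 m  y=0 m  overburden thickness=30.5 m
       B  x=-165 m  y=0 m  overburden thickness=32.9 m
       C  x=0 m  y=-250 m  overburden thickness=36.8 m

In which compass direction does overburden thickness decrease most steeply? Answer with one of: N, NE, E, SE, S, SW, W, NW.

∂d/∂x = (32.9 − 30.5) / (-165 − 0) = -0.01455
∂d/∂y = (36.8 − 30.5) / (-250 − 0) = -0.02520
Steepest decrease is along −∇f = (+0.01455 E, +0.02520 N) → northeast.

NE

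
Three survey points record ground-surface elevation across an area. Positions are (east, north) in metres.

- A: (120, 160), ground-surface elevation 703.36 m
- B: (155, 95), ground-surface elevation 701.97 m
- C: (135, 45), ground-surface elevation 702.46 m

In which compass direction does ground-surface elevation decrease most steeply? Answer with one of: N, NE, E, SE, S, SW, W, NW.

E

With z = a·x + b·y + c and A as origin, the differences give:
  35·a + (-65)·b = -1.39
  15·a + (-115)·b = -0.90
Eliminate b (×(-115) and ×(-65), subtract): -3050·a = 101.350 → a = ∂z/∂x = -0.03323
Back-substitute: b = ∂z/∂y = +0.003492.
Steepest decrease is along −∇f = (+0.03323 E, -0.003492 N) → east.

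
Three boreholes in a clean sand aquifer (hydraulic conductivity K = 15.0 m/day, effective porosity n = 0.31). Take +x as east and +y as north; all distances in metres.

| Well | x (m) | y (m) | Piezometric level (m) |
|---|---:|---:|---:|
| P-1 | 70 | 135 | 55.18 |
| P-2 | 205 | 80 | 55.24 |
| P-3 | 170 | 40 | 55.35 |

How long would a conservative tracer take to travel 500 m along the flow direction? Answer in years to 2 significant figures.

Three-point gradient (reference P-1): Δ to P-2 = (135, -55, +0.06), Δ to P-3 = (100, -95, +0.17).
∂h/∂x = -0.0004983, ∂h/∂y = -0.002314 (det = -7325).
|∇h| = √(-0.0004983² + -0.002314²) = 0.002367
Seepage velocity v = K·i/n = 15.0 × 0.002367 / 0.31 = 0.1145 m/day.
t = 500 / 0.1145 = 4367 days = 12 years.

12 years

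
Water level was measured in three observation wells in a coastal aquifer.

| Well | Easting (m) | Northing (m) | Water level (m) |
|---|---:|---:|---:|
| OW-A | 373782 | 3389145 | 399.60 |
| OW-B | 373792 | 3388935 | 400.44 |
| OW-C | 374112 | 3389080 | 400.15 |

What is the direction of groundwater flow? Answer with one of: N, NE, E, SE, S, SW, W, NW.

Differences from OW-A: to OW-B (Δx, Δy, Δh) = (10, -210, +0.84); to OW-C = (330, -65, +0.55).
Determinant of the coordinate differences = 10·(-65) − 330·(-210) = 68650.
∂h/∂x = [(+0.84)·(-65) − (+0.55)·(-210)] / 68650 = +0.0008871
∂h/∂y = [10·(+0.55) − 330·(+0.84)] / 68650 = -0.003958
Flow = −∇h = (-0.0008871 east, +0.003958 north), which points north.

N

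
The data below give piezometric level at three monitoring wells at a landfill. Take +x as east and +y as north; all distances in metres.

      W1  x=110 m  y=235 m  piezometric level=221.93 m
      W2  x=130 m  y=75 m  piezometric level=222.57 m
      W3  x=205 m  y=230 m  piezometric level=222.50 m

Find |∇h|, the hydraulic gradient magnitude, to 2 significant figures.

0.0067

With h = a·x + b·y + c and W1 as origin, the differences give:
  20·a + (-160)·b = +0.64
  95·a + (-5)·b = +0.57
Eliminate b (×(-5) and ×(-160), subtract): 15100·a = 88.000 → a = ∂h/∂x = +0.005828
Back-substitute: b = ∂h/∂y = -0.003272.
|∇h| = √(0.005828² + -0.003272²) = 0.006684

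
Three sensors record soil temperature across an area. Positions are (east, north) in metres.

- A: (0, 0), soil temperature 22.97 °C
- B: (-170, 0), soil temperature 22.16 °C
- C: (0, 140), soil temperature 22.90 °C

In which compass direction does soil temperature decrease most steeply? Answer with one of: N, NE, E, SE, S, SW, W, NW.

∂T/∂x = (22.16 − 22.97) / (-170 − 0) = +0.004765
∂T/∂y = (22.90 − 22.97) / (140 − 0) = -0.0005000
Steepest decrease is along −∇f = (-0.004765 E, +0.0005000 N) → west.

W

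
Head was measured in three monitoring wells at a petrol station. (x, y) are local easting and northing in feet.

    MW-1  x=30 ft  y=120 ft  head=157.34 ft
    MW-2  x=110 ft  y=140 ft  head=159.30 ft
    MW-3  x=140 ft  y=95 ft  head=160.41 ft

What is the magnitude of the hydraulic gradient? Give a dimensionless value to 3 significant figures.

0.0272

With h = a·x + b·y + c and MW-1 as origin, the differences give:
  80·a + 20·b = +1.96
  110·a + (-25)·b = +3.07
Eliminate b (×(-25) and ×20, subtract): -4200·a = -110.400 → a = ∂h/∂x = +0.02629
Back-substitute: b = ∂h/∂y = -0.007143.
|∇h| = √(0.02629² + -0.007143²) = 0.02724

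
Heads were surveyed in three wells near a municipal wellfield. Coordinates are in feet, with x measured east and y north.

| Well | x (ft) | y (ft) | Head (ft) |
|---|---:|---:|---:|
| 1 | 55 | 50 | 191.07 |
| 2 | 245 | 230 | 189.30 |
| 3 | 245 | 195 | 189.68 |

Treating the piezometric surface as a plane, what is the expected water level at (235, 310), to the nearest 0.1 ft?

188.4 ft

With h = a·x + b·y + c and 1 as origin, the differences give:
  190·a + 180·b = -1.77
  190·a + 145·b = -1.39
Eliminate b (×145 and ×180, subtract): -6650·a = -6.450 → a = ∂h/∂x = +0.0009699
Back-substitute: b = ∂h/∂y = -0.01086.
h(235, 310) = 191.07 + (+0.0009699)·(180) + (-0.01086)·(260) = 191.07 +0.175 -2.823 = 188.422 ft.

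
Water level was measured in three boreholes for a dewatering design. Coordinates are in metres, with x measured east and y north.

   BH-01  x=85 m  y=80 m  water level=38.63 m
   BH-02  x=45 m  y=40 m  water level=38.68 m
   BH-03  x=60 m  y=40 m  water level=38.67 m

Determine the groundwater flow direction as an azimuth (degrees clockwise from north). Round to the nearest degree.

049°

Three-point gradient (reference BH-01): Δ to BH-02 = (-40, -40, +0.05), Δ to BH-03 = (-25, -40, +0.04).
∂h/∂x = -0.0006667, ∂h/∂y = -0.0005833 (det = 600).
Flow direction (−∇h) has components (+0.0006667 E, +0.0005833 N).
Azimuth = atan2(E, N) = atan2(+0.0006667, +0.0005833) = 48.8° ≈ 049°.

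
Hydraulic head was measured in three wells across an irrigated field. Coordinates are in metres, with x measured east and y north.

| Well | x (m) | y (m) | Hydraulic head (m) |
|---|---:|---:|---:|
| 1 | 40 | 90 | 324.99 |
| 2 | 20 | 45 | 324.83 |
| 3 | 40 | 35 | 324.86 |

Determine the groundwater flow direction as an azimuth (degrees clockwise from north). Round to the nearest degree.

Three-point gradient (reference 1): Δ to 2 = (-20, -45, -0.16), Δ to 3 = (0, -55, -0.13).
∂h/∂x = +0.002682, ∂h/∂y = +0.002364 (det = 1100).
Flow direction (−∇h) has components (-0.002682 E, -0.002364 N).
Azimuth = atan2(E, N) = atan2(-0.002682, -0.002364) = 228.6° ≈ 229°.

229°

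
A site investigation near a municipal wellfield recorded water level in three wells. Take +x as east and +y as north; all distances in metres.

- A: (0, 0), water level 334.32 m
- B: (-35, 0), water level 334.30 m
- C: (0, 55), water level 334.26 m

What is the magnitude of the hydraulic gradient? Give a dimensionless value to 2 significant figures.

0.0012

∂h/∂x = (334.30 − 334.32) / (-35 − 0) = +0.0005714
∂h/∂y = (334.26 − 334.32) / (55 − 0) = -0.001091
|∇h| = √(0.0005714² + -0.001091²) = 0.001232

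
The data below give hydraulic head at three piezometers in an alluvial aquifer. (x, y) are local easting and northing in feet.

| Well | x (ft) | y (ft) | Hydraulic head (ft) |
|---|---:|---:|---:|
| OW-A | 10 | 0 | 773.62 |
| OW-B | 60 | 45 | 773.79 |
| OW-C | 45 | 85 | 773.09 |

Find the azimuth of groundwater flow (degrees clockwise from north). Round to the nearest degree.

310°

Taking OW-A as reference: OW-B−OW-A = (50, 45, +0.17); OW-C−OW-A = (35, 85, -0.53).
Solve a·Δx + b·Δy = Δh: det = 50·85 − 35·45 = 2675.
∂h/∂x = [(+0.17)·85 − (-0.53)·45] / 2675 = +0.01432
∂h/∂y = [50·(-0.53) − 35·(+0.17)] / 2675 = -0.01213
Flow direction (−∇h) has components (-0.01432 E, +0.01213 N).
Azimuth = atan2(E, N) = atan2(-0.01432, +0.01213) = 310.3° ≈ 310°.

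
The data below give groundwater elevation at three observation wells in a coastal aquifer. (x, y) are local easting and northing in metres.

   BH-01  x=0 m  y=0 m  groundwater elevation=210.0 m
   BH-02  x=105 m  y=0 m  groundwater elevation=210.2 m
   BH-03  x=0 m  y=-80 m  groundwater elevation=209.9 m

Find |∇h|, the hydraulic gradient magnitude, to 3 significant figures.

0.00228

∂h/∂x = (210.2 − 210.0) / (105 − 0) = +0.001905
∂h/∂y = (209.9 − 210.0) / (-80 − 0) = +0.001250
|∇h| = √(0.001905² + 0.001250²) = 0.002278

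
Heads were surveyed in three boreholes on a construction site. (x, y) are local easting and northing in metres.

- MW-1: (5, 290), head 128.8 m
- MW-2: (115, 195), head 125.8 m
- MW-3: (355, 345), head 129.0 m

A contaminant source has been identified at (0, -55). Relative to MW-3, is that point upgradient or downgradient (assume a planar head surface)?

downgradient

Taking MW-1 as reference: MW-2−MW-1 = (110, -95, -3.0); MW-3−MW-1 = (350, 55, +0.2).
Determinant of the coordinate differences = 110·55 − 350·(-95) = 39300.
∂h/∂x = [(-3.0)·55 − (+0.2)·(-95)] / 39300 = -0.003715
∂h/∂y = [110·(+0.2) − 350·(-3.0)] / 39300 = +0.02728
Head at (0, -55) = 128.8 + (-0.003715)·(-5) + (+0.02728)·(-345) = 119.41 m.
That is lower than the 129.0 m at MW-3, so the point is downgradient.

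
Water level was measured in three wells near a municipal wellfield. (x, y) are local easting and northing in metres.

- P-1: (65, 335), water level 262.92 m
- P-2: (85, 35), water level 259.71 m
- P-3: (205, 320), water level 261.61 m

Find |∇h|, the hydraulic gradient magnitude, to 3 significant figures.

Three-point gradient (reference P-1): Δ to P-2 = (20, -300, -3.21), Δ to P-3 = (140, -15, -1.31).
∂h/∂x = -0.008270, ∂h/∂y = +0.01015 (det = 41700).
|∇h| = √(-0.008270² + 0.01015²) = 0.01309

0.0131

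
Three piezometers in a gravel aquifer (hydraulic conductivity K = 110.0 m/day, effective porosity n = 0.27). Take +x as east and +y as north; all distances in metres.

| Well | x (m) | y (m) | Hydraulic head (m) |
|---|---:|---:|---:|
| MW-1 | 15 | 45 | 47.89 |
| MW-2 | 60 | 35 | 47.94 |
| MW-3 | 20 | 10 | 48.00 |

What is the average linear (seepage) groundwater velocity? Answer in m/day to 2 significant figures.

1.3 m/day

With h = a·x + b·y + c and MW-1 as origin, the differences give:
  45·a + (-10)·b = +0.05
  5·a + (-35)·b = +0.11
Eliminate b (×(-35) and ×(-10), subtract): -1525·a = -0.650 → a = ∂h/∂x = +0.0004262
Back-substitute: b = ∂h/∂y = -0.003082.
|∇h| = √(0.0004262² + -0.003082²) = 0.003111
Seepage velocity v = K·i/n = 110.0 × 0.003111 / 0.27 = 1.267 m/day.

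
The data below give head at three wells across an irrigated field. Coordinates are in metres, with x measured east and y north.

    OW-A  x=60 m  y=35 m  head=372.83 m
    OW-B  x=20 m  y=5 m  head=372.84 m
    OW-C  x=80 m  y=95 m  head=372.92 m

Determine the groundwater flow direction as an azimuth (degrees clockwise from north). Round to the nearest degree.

139°

Taking OW-A as reference: OW-B−OW-A = (-40, -30, +0.01); OW-C−OW-A = (20, 60, +0.09).
Determinant of the coordinate differences = (-40)·60 − 20·(-30) = -1800.
∂h/∂x = [(+0.01)·60 − (+0.09)·(-30)] / -1800 = -0.001833
∂h/∂y = [(-40)·(+0.09) − 20·(+0.01)] / -1800 = +0.002111
Flow direction (−∇h) has components (+0.001833 E, -0.002111 N).
Azimuth = atan2(E, N) = atan2(+0.001833, -0.002111) = 139.0° ≈ 139°.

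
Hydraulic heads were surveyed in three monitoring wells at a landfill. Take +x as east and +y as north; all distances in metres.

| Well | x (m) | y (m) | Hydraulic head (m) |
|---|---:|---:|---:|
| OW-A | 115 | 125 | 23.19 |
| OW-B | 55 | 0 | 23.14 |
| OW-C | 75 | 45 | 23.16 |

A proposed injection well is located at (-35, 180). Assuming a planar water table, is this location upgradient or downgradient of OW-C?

With h = a·x + b·y + c and OW-A as origin, the differences give:
  (-60)·a + (-125)·b = -0.05
  (-40)·a + (-80)·b = -0.03
Eliminate b (×(-80) and ×(-125), subtract): -200·a = 0.250 → a = ∂h/∂x = -0.001250
Back-substitute: b = ∂h/∂y = +0.0010000.
Head at (-35, 180) = 23.19 + (-0.001250)·(-150) + (+0.0010000)·(55) = 23.43 m.
That is higher than the 23.16 m at OW-C, so the point is upgradient.

upgradient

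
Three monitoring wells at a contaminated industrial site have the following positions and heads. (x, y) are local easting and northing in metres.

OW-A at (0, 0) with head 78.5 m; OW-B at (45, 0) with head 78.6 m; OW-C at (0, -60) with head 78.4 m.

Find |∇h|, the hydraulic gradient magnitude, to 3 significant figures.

0.00278

∂h/∂x = (78.6 − 78.5) / (45 − 0) = +0.002222
∂h/∂y = (78.4 − 78.5) / (-60 − 0) = +0.001667
|∇h| = √(0.002222² + 0.001667²) = 0.002778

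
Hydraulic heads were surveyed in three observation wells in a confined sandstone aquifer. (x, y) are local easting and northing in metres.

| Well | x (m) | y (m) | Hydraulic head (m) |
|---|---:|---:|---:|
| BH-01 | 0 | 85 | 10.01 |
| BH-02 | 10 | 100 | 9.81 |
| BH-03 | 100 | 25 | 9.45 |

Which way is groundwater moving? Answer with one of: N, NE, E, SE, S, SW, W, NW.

Taking BH-01 as reference: BH-02−BH-01 = (10, 15, -0.20); BH-03−BH-01 = (100, -60, -0.56).
Solve a·Δx + b·Δy = Δh: det = 10·(-60) − 100·15 = -2100.
∂h/∂x = [(-0.20)·(-60) − (-0.56)·15] / -2100 = -0.009714
∂h/∂y = [10·(-0.56) − 100·(-0.20)] / -2100 = -0.006857
Flow = −∇h = (+0.009714 east, +0.006857 north), which points northeast.

NE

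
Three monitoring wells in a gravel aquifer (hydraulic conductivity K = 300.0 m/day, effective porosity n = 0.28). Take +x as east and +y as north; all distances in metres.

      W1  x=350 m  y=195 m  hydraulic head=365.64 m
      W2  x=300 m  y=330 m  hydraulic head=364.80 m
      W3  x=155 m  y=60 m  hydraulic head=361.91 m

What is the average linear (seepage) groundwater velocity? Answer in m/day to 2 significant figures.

20 m/day

With h = a·x + b·y + c and W1 as origin, the differences give:
  (-50)·a + 135·b = -0.84
  (-195)·a + (-135)·b = -3.73
Eliminate b (×(-135) and ×135, subtract): 33075·a = 616.950 → a = ∂h/∂x = +0.01865
Back-substitute: b = ∂h/∂y = +0.0006863.
|∇h| = √(0.01865² + 0.0006863²) = 0.01866
Seepage velocity v = K·i/n = 300.0 × 0.01866 / 0.28 = 19.99 m/day.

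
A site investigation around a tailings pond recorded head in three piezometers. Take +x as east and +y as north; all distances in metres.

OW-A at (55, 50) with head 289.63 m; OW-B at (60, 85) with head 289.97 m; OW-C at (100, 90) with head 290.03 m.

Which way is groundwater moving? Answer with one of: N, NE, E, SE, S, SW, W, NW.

S

Taking OW-A as reference: OW-B−OW-A = (5, 35, +0.34); OW-C−OW-A = (45, 40, +0.40).
Determinant of the coordinate differences = 5·40 − 45·35 = -1375.
∂h/∂x = [(+0.34)·40 − (+0.40)·35] / -1375 = +0.0002909
∂h/∂y = [5·(+0.40) − 45·(+0.34)] / -1375 = +0.009673
Flow = −∇h = (-0.0002909 east, -0.009673 north), which points south.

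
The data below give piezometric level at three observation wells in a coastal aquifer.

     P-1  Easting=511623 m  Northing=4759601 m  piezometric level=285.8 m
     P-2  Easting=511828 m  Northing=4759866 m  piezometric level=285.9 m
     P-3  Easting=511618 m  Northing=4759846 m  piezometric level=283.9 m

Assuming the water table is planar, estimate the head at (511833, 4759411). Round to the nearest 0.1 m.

289.4 m

With h = a·x + b·y + c and P-1 as origin, the differences give:
  205·a + 265·b = +0.1
  (-5)·a + 245·b = -1.9
Eliminate b (×245 and ×265, subtract): 51550·a = 528.00 → a = ∂h/∂x = +0.01024
Back-substitute: b = ∂h/∂y = -0.007546.
h(511833, 4759411) = 285.8 + (+0.01024)·(210) + (-0.007546)·(-190) = 285.8 +2.151 +1.434 = 289.385 m.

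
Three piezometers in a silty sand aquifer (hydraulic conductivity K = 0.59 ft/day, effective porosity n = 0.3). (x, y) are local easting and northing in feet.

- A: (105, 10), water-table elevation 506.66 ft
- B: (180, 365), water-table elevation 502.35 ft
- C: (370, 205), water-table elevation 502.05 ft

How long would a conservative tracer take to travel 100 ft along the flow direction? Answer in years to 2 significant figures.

9.8 years

Taking A as reference: B−A = (75, 355, -4.31); C−A = (265, 195, -4.61).
Determinant of the coordinate differences = 75·195 − 265·355 = -79450.
∂h/∂x = [(-4.31)·195 − (-4.61)·355] / -79450 = -0.01002
∂h/∂y = [75·(-4.61) − 265·(-4.31)] / -79450 = -0.01002
|∇h| = √(-0.01002² + -0.01002²) = 0.01417
Seepage velocity v = K·i/n = 0.59 × 0.01417 / 0.3 = 0.02787 ft/day.
t = 100 / 0.02787 = 3588 days = 9.82 years.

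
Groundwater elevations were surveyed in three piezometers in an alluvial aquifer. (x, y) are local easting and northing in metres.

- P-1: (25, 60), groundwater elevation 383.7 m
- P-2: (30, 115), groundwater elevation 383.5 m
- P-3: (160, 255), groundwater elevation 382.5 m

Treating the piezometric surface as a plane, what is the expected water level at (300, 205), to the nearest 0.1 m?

Three-point gradient (reference P-1): Δ to P-2 = (5, 55, -0.2), Δ to P-3 = (135, 195, -1.2).
∂h/∂x = -0.004186, ∂h/∂y = -0.003256 (det = -6450).
h(300, 205) = 383.7 + (-0.004186)·(275) + (-0.003256)·(145) = 383.7 -1.151 -0.472 = 382.077 m.

382.1 m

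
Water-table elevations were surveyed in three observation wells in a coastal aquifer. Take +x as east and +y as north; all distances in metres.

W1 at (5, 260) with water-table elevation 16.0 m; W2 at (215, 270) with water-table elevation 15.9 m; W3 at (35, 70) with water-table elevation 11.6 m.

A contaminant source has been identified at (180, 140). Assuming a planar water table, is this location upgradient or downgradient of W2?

downgradient

Differences from W1: to W2 (Δx, Δy, Δh) = (210, 10, -0.1); to W3 = (30, -190, -4.4).
Determinant of the coordinate differences = 210·(-190) − 30·10 = -40200.
∂h/∂x = [(-0.1)·(-190) − (-4.4)·10] / -40200 = -0.001567
∂h/∂y = [210·(-4.4) − 30·(-0.1)] / -40200 = +0.02291
Head at (180, 140) = 16.0 + (-0.001567)·(175) + (+0.02291)·(-120) = 12.98 m.
That is lower than the 15.9 m at W2, so the point is downgradient.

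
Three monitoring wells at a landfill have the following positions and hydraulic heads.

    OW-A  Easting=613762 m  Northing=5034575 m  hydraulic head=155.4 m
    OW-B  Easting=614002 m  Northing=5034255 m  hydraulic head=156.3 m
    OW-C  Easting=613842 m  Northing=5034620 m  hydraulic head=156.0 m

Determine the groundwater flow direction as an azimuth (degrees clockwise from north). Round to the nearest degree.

Three-point gradient (reference OW-A): Δ to OW-B = (240, -320, +0.9), Δ to OW-C = (80, 45, +0.6).
∂h/∂x = +0.006387, ∂h/∂y = +0.001978 (det = 36400).
Flow direction (−∇h) has components (-0.006387 E, -0.001978 N).
Azimuth = atan2(E, N) = atan2(-0.006387, -0.001978) = 252.8° ≈ 253°.

253°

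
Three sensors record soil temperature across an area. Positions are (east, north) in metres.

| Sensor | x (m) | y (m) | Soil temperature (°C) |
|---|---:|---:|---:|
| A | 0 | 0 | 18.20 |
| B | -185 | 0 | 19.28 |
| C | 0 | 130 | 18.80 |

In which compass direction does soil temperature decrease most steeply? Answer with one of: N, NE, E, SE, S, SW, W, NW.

SE

∂T/∂x = (19.28 − 18.20) / (-185 − 0) = -0.005838
∂T/∂y = (18.80 − 18.20) / (130 − 0) = +0.004615
Steepest decrease is along −∇f = (+0.005838 E, -0.004615 N) → southeast.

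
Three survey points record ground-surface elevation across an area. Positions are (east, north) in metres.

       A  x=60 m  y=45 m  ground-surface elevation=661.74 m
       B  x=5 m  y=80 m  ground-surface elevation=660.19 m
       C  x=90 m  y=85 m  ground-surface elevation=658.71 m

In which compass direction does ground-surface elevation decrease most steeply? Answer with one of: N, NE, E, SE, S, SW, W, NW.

N

Taking A as reference: B−A = (-55, 35, -1.55); C−A = (30, 40, -3.03).
Determinant of the coordinate differences = (-55)·40 − 30·35 = -3250.
∂z/∂x = [(-1.55)·40 − (-3.03)·35] / -3250 = -0.01355
∂z/∂y = [(-55)·(-3.03) − 30·(-1.55)] / -3250 = -0.06558
Steepest decrease is along −∇f = (+0.01355 E, +0.06558 N) → north.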